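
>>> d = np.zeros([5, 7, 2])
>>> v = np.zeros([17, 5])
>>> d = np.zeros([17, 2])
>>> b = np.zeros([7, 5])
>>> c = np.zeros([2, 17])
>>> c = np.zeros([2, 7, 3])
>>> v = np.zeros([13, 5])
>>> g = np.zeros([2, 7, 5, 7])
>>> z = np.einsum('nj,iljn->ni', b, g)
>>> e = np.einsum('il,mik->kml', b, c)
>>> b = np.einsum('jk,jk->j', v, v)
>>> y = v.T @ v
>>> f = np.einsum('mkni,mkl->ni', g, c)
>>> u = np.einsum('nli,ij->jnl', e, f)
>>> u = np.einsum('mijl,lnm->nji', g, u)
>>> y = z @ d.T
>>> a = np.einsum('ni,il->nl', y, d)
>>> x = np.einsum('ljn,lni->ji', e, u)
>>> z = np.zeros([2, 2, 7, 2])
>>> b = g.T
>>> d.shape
(17, 2)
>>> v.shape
(13, 5)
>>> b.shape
(7, 5, 7, 2)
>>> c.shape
(2, 7, 3)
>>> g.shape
(2, 7, 5, 7)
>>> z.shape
(2, 2, 7, 2)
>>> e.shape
(3, 2, 5)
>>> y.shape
(7, 17)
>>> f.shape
(5, 7)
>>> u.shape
(3, 5, 7)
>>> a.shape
(7, 2)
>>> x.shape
(2, 7)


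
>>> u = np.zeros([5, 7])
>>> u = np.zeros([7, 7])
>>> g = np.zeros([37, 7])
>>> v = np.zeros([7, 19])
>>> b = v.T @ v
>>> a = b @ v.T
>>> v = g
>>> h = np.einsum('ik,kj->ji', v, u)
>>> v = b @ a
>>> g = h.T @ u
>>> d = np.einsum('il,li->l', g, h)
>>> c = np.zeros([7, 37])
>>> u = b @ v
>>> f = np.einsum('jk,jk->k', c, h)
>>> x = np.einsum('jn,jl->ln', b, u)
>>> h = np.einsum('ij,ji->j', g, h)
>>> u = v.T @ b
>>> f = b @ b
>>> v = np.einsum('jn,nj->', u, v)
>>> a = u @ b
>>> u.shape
(7, 19)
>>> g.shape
(37, 7)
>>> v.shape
()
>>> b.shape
(19, 19)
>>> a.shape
(7, 19)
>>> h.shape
(7,)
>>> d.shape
(7,)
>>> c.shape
(7, 37)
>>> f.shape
(19, 19)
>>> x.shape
(7, 19)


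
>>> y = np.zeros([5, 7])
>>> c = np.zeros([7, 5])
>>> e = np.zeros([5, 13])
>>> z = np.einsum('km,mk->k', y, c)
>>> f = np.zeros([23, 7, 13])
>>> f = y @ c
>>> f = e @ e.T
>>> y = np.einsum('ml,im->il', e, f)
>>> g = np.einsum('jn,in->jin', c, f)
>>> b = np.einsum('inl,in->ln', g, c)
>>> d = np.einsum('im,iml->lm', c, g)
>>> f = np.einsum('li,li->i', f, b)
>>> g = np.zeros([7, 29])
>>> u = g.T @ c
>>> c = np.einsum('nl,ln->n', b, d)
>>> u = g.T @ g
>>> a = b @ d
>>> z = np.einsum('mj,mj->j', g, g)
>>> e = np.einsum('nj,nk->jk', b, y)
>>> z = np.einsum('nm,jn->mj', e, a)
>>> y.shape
(5, 13)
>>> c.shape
(5,)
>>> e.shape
(5, 13)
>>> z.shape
(13, 5)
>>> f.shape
(5,)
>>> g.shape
(7, 29)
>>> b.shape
(5, 5)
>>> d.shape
(5, 5)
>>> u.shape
(29, 29)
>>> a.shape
(5, 5)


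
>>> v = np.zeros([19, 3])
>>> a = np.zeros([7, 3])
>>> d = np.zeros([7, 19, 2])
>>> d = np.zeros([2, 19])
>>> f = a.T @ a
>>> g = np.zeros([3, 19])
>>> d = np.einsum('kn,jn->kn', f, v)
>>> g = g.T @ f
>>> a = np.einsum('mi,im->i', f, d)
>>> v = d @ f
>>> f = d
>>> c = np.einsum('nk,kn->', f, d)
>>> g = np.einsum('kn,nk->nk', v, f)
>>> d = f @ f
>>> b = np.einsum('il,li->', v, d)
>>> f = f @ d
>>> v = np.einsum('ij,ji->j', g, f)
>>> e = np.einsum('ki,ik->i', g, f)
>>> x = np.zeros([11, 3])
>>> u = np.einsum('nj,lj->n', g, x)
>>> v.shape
(3,)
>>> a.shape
(3,)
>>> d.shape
(3, 3)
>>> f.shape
(3, 3)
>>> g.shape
(3, 3)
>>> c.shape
()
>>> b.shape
()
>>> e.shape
(3,)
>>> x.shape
(11, 3)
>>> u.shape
(3,)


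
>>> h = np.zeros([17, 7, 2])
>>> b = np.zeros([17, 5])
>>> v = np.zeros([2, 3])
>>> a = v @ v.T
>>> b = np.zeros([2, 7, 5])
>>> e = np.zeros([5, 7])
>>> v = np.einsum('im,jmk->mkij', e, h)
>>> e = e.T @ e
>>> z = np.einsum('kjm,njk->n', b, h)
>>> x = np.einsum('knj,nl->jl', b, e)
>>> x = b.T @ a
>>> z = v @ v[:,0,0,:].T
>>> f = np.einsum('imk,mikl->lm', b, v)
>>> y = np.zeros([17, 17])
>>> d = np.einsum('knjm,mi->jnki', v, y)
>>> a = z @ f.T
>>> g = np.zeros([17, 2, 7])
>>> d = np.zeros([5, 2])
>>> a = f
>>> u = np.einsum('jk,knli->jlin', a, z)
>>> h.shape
(17, 7, 2)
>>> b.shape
(2, 7, 5)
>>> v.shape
(7, 2, 5, 17)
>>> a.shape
(17, 7)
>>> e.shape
(7, 7)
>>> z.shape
(7, 2, 5, 7)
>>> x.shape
(5, 7, 2)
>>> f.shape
(17, 7)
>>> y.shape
(17, 17)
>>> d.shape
(5, 2)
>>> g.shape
(17, 2, 7)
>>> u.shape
(17, 5, 7, 2)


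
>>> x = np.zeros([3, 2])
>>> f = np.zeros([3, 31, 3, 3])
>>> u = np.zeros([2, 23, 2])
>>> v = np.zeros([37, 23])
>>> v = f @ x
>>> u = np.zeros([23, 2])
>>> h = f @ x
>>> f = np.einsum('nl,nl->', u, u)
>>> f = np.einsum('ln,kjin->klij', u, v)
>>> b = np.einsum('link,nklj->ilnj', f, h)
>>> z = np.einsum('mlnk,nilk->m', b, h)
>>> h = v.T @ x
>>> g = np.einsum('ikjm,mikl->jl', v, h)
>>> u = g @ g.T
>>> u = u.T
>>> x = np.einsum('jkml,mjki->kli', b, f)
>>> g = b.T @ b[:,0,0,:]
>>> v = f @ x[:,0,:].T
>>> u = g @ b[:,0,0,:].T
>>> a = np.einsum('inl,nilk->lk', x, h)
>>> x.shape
(3, 2, 31)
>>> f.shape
(3, 23, 3, 31)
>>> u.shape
(2, 3, 3, 23)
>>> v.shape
(3, 23, 3, 3)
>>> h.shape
(2, 3, 31, 2)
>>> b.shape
(23, 3, 3, 2)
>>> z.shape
(23,)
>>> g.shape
(2, 3, 3, 2)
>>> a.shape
(31, 2)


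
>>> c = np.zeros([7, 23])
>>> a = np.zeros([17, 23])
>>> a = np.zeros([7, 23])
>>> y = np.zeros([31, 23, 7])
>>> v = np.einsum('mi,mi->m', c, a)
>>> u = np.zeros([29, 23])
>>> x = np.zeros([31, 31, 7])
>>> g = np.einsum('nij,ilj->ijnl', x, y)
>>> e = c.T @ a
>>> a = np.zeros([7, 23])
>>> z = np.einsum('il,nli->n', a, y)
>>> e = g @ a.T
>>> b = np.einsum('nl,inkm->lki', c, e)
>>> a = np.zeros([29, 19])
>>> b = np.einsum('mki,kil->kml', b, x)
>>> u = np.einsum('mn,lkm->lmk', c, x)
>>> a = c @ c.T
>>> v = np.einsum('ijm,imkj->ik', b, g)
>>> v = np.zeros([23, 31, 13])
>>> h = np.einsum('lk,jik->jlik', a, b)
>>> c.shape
(7, 23)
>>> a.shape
(7, 7)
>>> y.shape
(31, 23, 7)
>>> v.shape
(23, 31, 13)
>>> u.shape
(31, 7, 31)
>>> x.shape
(31, 31, 7)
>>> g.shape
(31, 7, 31, 23)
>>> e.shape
(31, 7, 31, 7)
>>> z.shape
(31,)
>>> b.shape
(31, 23, 7)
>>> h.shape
(31, 7, 23, 7)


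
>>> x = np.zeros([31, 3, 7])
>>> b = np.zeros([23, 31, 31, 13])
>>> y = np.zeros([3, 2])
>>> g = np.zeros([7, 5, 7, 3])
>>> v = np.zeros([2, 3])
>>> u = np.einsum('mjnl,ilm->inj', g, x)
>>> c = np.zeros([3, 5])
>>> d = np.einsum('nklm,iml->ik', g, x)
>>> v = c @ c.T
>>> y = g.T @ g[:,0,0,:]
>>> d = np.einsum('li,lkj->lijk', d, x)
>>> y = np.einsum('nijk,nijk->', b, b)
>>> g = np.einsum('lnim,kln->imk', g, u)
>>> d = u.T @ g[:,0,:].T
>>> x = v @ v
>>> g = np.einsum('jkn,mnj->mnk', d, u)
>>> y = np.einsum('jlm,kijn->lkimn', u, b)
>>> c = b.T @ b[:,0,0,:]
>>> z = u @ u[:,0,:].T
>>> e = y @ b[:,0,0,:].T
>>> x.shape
(3, 3)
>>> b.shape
(23, 31, 31, 13)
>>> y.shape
(7, 23, 31, 5, 13)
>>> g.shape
(31, 7, 7)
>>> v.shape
(3, 3)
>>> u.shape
(31, 7, 5)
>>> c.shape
(13, 31, 31, 13)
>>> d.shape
(5, 7, 7)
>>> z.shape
(31, 7, 31)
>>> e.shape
(7, 23, 31, 5, 23)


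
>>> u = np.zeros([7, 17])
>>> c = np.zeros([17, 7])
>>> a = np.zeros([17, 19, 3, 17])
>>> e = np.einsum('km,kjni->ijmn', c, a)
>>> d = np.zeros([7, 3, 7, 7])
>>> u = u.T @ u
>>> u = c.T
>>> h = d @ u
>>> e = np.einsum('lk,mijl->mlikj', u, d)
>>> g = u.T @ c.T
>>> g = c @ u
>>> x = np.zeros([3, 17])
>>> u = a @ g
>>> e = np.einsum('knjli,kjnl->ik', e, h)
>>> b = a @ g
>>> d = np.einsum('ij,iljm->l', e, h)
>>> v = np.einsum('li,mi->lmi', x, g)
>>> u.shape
(17, 19, 3, 17)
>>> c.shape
(17, 7)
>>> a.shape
(17, 19, 3, 17)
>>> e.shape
(7, 7)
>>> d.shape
(3,)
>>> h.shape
(7, 3, 7, 17)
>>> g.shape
(17, 17)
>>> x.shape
(3, 17)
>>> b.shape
(17, 19, 3, 17)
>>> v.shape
(3, 17, 17)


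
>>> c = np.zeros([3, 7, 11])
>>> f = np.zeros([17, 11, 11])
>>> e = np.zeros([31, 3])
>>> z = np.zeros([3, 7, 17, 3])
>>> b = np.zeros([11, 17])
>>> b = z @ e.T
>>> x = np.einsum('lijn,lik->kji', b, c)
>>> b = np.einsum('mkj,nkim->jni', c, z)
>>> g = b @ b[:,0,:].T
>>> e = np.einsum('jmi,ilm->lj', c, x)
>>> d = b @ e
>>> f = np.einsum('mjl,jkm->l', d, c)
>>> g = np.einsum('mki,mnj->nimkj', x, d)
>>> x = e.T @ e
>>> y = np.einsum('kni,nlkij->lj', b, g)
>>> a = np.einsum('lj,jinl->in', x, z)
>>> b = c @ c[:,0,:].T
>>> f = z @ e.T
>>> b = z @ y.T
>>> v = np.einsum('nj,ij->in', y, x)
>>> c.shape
(3, 7, 11)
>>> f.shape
(3, 7, 17, 17)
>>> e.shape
(17, 3)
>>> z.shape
(3, 7, 17, 3)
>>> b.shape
(3, 7, 17, 7)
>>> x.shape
(3, 3)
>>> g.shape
(3, 7, 11, 17, 3)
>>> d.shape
(11, 3, 3)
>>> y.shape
(7, 3)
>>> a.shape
(7, 17)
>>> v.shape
(3, 7)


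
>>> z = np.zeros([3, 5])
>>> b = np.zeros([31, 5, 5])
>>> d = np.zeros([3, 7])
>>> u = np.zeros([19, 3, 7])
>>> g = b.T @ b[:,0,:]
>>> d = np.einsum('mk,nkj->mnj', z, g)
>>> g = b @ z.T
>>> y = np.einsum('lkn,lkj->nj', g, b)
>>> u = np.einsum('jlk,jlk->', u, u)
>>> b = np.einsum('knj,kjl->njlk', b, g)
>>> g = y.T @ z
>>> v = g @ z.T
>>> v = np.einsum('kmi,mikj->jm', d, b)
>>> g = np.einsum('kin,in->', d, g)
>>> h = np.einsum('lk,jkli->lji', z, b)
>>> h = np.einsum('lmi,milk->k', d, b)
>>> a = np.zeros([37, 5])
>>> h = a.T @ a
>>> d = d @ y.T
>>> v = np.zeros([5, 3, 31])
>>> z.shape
(3, 5)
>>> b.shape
(5, 5, 3, 31)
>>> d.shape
(3, 5, 3)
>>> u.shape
()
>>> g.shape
()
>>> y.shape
(3, 5)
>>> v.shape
(5, 3, 31)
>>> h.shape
(5, 5)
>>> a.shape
(37, 5)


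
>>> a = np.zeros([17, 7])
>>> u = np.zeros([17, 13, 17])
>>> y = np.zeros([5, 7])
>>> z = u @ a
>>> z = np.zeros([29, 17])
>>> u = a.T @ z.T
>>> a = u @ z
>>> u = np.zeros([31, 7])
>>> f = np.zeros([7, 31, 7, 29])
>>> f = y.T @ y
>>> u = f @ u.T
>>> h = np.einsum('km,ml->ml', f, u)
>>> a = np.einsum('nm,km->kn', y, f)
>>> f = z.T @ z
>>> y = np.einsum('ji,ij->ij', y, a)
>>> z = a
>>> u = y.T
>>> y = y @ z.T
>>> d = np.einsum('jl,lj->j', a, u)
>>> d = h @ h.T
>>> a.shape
(7, 5)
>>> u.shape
(5, 7)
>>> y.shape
(7, 7)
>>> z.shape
(7, 5)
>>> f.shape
(17, 17)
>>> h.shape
(7, 31)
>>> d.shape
(7, 7)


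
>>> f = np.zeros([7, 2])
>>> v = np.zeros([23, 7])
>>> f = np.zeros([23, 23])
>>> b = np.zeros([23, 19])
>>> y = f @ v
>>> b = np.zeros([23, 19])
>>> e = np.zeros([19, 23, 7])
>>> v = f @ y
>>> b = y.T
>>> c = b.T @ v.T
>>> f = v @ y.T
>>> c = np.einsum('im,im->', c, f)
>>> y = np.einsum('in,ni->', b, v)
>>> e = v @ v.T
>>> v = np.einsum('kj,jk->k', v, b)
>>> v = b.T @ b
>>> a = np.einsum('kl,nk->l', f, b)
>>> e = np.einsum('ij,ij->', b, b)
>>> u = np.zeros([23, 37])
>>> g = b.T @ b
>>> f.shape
(23, 23)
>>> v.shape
(23, 23)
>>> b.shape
(7, 23)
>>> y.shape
()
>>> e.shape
()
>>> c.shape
()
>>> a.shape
(23,)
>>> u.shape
(23, 37)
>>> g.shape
(23, 23)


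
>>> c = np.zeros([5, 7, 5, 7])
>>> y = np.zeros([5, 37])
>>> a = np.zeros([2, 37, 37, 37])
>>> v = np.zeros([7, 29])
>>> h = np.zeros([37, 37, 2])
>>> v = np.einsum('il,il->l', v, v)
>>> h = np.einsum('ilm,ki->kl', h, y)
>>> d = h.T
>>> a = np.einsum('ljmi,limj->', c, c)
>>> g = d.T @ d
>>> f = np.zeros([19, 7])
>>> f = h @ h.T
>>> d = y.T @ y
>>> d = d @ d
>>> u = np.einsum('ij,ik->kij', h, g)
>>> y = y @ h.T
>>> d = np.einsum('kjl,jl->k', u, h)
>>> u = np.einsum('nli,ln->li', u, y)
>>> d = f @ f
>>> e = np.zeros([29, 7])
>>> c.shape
(5, 7, 5, 7)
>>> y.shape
(5, 5)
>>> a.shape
()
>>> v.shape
(29,)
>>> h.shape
(5, 37)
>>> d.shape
(5, 5)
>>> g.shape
(5, 5)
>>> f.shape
(5, 5)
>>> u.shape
(5, 37)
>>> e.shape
(29, 7)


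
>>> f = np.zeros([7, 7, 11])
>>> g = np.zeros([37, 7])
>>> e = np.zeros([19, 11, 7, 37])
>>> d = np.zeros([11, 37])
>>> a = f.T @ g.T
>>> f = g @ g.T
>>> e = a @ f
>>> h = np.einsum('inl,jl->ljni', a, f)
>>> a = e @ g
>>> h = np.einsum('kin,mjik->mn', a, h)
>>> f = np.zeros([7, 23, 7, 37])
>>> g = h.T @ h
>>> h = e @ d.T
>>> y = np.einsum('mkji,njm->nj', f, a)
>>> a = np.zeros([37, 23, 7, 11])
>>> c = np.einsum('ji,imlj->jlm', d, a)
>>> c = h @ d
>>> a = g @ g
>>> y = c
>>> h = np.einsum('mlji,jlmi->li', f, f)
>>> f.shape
(7, 23, 7, 37)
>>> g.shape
(7, 7)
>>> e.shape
(11, 7, 37)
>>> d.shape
(11, 37)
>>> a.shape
(7, 7)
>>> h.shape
(23, 37)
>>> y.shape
(11, 7, 37)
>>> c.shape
(11, 7, 37)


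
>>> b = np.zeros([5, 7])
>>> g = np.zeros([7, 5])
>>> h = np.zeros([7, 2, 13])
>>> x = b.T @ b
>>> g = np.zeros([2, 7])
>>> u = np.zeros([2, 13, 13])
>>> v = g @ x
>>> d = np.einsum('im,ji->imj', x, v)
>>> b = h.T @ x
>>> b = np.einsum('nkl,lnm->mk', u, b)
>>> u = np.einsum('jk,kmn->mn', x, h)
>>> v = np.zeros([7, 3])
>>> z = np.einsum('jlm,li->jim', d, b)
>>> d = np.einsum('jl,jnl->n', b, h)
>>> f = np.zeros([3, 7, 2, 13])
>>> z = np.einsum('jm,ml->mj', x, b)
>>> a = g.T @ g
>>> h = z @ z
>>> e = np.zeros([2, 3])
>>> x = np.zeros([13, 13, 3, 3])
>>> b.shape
(7, 13)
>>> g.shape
(2, 7)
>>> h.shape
(7, 7)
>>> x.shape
(13, 13, 3, 3)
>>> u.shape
(2, 13)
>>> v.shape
(7, 3)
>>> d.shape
(2,)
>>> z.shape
(7, 7)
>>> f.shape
(3, 7, 2, 13)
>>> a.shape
(7, 7)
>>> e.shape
(2, 3)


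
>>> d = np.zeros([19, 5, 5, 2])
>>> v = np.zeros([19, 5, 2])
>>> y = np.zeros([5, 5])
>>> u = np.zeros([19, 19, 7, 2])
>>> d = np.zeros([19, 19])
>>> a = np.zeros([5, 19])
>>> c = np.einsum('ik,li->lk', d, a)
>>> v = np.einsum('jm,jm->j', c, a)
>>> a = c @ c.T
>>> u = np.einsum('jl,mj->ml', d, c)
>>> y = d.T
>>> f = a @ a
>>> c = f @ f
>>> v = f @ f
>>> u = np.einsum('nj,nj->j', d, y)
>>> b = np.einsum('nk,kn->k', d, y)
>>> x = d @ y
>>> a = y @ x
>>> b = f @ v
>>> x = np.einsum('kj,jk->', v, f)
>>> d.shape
(19, 19)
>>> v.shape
(5, 5)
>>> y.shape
(19, 19)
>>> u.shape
(19,)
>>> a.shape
(19, 19)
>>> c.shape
(5, 5)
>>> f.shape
(5, 5)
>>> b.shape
(5, 5)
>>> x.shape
()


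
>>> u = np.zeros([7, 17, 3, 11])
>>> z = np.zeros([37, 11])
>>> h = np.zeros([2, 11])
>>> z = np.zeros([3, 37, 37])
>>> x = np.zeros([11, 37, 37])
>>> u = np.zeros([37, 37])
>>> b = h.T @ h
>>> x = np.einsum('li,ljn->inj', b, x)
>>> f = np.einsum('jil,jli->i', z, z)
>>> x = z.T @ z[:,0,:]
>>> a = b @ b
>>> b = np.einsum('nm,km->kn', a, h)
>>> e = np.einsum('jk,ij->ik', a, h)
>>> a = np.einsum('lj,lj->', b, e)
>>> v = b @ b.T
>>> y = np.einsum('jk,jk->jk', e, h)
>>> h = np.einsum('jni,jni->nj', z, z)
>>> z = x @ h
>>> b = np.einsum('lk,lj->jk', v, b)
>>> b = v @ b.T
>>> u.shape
(37, 37)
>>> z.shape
(37, 37, 3)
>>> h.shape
(37, 3)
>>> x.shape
(37, 37, 37)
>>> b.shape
(2, 11)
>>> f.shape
(37,)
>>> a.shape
()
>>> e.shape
(2, 11)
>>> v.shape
(2, 2)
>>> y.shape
(2, 11)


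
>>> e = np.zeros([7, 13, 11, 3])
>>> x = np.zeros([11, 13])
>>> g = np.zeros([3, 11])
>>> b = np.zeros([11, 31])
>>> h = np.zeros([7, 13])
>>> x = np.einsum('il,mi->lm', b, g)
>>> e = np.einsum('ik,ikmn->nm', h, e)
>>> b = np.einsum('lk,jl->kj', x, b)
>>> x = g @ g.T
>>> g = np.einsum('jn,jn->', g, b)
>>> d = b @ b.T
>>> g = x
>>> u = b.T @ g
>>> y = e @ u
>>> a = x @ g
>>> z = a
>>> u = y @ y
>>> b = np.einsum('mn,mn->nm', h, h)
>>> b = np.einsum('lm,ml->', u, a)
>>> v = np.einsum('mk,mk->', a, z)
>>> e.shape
(3, 11)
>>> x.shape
(3, 3)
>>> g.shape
(3, 3)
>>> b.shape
()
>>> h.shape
(7, 13)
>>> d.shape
(3, 3)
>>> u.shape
(3, 3)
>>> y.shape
(3, 3)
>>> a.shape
(3, 3)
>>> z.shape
(3, 3)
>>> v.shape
()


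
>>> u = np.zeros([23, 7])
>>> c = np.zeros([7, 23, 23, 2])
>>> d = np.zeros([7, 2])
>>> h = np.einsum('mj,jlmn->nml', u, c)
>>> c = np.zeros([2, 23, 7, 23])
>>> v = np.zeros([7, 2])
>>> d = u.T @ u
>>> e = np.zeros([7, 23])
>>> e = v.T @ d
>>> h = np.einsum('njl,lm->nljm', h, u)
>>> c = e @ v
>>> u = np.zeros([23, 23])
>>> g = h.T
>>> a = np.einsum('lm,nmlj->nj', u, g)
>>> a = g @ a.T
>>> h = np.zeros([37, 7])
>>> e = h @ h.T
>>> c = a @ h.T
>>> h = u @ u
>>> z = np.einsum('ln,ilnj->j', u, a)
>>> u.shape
(23, 23)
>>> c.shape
(7, 23, 23, 37)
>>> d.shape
(7, 7)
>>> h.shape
(23, 23)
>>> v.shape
(7, 2)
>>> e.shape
(37, 37)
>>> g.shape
(7, 23, 23, 2)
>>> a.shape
(7, 23, 23, 7)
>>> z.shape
(7,)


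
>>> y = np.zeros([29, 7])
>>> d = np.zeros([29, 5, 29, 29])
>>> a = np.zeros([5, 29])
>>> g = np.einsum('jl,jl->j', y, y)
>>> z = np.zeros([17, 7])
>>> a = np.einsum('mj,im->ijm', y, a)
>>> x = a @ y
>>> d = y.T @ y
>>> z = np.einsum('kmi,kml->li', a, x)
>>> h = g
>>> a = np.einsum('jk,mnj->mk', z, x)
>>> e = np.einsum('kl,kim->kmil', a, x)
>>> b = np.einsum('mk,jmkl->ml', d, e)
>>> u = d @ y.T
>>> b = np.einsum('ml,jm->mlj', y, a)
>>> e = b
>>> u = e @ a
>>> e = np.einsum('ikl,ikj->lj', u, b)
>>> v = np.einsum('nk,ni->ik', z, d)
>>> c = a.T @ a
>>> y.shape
(29, 7)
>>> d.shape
(7, 7)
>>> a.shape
(5, 29)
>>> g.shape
(29,)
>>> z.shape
(7, 29)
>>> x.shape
(5, 7, 7)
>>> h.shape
(29,)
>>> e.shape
(29, 5)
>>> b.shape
(29, 7, 5)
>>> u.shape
(29, 7, 29)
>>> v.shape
(7, 29)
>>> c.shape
(29, 29)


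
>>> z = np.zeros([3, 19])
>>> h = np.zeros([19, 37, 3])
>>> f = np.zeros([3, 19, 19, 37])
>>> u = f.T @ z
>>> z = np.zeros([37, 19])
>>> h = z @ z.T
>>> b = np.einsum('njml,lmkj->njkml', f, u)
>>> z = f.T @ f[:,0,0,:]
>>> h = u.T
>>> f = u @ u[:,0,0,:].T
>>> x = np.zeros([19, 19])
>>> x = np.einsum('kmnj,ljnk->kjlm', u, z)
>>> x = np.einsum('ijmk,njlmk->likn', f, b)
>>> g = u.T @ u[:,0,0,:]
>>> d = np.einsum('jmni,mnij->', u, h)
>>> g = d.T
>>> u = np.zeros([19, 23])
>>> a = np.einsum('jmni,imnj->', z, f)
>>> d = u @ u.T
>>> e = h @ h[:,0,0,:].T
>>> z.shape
(37, 19, 19, 37)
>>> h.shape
(19, 19, 19, 37)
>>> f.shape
(37, 19, 19, 37)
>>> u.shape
(19, 23)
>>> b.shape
(3, 19, 19, 19, 37)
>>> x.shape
(19, 37, 37, 3)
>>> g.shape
()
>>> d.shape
(19, 19)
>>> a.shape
()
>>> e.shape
(19, 19, 19, 19)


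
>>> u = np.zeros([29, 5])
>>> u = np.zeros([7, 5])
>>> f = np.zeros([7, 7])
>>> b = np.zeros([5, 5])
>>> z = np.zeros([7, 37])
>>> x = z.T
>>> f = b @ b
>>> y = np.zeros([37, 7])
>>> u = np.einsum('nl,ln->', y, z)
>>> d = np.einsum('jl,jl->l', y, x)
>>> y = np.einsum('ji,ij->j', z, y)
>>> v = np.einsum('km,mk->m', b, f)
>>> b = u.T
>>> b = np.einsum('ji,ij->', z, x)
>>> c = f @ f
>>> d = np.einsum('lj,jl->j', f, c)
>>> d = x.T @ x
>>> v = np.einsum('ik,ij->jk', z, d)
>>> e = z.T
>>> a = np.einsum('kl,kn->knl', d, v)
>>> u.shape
()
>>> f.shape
(5, 5)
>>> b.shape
()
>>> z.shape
(7, 37)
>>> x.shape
(37, 7)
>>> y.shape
(7,)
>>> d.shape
(7, 7)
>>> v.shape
(7, 37)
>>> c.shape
(5, 5)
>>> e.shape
(37, 7)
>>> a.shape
(7, 37, 7)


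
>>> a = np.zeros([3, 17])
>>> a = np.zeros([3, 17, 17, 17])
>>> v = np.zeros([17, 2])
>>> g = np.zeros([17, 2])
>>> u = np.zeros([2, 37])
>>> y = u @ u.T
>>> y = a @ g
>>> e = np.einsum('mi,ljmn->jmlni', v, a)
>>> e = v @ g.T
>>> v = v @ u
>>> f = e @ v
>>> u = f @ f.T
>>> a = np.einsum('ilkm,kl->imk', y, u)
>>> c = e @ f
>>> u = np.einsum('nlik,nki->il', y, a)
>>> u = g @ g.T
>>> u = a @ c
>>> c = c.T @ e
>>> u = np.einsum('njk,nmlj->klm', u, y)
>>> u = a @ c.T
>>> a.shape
(3, 2, 17)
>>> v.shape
(17, 37)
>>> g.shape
(17, 2)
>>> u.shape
(3, 2, 37)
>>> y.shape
(3, 17, 17, 2)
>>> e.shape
(17, 17)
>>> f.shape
(17, 37)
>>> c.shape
(37, 17)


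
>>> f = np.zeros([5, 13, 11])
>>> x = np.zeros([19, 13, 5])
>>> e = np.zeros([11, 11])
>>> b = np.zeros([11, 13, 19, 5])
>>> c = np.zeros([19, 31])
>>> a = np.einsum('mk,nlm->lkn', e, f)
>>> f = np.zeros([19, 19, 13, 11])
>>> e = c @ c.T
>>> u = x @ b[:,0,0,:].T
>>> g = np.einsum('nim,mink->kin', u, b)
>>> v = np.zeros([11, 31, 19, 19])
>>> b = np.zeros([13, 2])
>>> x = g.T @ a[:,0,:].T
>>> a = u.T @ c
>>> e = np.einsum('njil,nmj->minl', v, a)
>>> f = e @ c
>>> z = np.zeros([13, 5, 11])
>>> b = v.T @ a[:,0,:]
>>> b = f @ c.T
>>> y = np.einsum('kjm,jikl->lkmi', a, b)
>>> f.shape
(13, 19, 11, 31)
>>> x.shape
(19, 13, 13)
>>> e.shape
(13, 19, 11, 19)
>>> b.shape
(13, 19, 11, 19)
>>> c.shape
(19, 31)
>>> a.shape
(11, 13, 31)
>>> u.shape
(19, 13, 11)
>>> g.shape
(5, 13, 19)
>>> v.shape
(11, 31, 19, 19)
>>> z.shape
(13, 5, 11)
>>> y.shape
(19, 11, 31, 19)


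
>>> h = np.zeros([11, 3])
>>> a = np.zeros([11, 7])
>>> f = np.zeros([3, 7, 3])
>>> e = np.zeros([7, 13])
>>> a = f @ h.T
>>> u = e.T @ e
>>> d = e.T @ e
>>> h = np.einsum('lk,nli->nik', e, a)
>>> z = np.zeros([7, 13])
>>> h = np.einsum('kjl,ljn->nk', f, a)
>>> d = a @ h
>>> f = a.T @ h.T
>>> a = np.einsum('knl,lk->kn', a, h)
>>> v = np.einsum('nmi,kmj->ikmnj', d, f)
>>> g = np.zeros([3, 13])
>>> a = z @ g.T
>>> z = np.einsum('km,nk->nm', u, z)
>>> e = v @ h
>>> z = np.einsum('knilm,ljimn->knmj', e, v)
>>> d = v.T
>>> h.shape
(11, 3)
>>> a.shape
(7, 3)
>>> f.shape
(11, 7, 11)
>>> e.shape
(3, 11, 7, 3, 3)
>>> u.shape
(13, 13)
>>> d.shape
(11, 3, 7, 11, 3)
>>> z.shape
(3, 11, 3, 11)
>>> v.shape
(3, 11, 7, 3, 11)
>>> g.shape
(3, 13)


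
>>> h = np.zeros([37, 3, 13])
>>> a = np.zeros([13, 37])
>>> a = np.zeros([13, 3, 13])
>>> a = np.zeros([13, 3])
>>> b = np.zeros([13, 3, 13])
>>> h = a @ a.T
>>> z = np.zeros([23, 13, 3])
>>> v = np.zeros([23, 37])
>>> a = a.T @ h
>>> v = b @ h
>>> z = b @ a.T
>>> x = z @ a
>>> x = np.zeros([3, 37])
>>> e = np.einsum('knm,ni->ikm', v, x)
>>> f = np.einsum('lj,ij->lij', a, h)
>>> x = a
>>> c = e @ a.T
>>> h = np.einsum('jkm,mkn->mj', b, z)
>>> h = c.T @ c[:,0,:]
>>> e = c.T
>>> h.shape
(3, 13, 3)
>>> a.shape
(3, 13)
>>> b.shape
(13, 3, 13)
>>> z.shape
(13, 3, 3)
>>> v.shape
(13, 3, 13)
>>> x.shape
(3, 13)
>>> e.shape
(3, 13, 37)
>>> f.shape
(3, 13, 13)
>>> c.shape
(37, 13, 3)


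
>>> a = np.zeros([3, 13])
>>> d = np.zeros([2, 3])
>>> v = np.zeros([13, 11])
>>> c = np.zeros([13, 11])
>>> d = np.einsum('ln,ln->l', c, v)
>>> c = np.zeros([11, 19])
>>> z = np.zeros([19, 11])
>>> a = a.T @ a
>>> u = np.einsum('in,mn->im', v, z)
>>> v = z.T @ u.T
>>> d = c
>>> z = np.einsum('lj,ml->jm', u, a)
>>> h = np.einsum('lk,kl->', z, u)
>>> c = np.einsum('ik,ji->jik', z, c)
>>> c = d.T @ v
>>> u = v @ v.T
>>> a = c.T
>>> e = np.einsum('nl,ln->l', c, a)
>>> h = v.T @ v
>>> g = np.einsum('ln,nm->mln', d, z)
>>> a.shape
(13, 19)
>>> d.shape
(11, 19)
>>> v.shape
(11, 13)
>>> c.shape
(19, 13)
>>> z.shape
(19, 13)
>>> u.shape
(11, 11)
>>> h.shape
(13, 13)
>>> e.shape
(13,)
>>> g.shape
(13, 11, 19)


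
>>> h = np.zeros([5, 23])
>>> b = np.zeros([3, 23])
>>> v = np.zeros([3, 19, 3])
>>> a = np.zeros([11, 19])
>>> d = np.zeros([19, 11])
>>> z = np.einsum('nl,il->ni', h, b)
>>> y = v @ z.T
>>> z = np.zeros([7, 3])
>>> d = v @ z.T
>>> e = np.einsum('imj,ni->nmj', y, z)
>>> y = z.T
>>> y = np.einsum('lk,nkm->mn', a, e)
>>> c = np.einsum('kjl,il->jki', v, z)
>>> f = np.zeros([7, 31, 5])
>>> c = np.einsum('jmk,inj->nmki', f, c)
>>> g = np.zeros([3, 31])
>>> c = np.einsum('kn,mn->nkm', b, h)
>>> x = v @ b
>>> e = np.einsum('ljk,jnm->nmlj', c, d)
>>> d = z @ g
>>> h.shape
(5, 23)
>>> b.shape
(3, 23)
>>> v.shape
(3, 19, 3)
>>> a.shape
(11, 19)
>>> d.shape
(7, 31)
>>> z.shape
(7, 3)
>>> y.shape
(5, 7)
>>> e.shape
(19, 7, 23, 3)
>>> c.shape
(23, 3, 5)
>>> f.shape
(7, 31, 5)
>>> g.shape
(3, 31)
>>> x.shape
(3, 19, 23)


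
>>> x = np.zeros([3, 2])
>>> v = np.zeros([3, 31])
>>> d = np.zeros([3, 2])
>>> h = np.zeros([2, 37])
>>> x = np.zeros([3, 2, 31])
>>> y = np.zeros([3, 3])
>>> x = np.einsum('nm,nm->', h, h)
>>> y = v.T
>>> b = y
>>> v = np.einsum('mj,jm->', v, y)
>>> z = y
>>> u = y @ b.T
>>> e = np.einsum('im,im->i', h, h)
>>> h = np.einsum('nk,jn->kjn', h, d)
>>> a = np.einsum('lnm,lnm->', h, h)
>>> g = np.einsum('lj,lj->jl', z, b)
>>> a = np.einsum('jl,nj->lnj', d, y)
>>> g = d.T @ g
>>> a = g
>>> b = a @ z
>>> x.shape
()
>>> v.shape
()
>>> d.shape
(3, 2)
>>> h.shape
(37, 3, 2)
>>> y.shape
(31, 3)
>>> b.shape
(2, 3)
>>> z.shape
(31, 3)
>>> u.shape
(31, 31)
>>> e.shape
(2,)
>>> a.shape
(2, 31)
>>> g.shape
(2, 31)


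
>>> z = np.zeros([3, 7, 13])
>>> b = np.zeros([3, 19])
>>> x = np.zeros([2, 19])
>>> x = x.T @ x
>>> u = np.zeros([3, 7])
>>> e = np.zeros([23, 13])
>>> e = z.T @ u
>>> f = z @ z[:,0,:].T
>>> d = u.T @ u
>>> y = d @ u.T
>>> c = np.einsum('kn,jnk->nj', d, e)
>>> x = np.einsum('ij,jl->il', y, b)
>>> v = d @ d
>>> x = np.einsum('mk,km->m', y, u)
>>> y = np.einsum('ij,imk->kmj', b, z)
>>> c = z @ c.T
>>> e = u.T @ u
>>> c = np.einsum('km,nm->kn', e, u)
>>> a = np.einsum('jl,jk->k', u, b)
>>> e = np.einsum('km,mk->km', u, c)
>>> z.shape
(3, 7, 13)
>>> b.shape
(3, 19)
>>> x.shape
(7,)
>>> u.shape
(3, 7)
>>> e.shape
(3, 7)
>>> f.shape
(3, 7, 3)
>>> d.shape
(7, 7)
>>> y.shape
(13, 7, 19)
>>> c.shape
(7, 3)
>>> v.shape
(7, 7)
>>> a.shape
(19,)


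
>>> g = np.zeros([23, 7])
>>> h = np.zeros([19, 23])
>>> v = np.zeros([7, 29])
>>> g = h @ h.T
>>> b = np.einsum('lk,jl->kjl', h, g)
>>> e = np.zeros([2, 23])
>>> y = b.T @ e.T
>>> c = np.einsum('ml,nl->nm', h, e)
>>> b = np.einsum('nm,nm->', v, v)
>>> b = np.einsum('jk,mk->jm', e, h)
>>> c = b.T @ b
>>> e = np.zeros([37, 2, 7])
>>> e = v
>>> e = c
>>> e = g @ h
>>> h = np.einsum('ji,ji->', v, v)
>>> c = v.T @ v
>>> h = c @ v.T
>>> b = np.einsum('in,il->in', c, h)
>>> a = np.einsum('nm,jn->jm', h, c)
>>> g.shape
(19, 19)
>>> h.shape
(29, 7)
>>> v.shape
(7, 29)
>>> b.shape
(29, 29)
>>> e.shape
(19, 23)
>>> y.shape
(19, 19, 2)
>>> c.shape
(29, 29)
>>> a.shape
(29, 7)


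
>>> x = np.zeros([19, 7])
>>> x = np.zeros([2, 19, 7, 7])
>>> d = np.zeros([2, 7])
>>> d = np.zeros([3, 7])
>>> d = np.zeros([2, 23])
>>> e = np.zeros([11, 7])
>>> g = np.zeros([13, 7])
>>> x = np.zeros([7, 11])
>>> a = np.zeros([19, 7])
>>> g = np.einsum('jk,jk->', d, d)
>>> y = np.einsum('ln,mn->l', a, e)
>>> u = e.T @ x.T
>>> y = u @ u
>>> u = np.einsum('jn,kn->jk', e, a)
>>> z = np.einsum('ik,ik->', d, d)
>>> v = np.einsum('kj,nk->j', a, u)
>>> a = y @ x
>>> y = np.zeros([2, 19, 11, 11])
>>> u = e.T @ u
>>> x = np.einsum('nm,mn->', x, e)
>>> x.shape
()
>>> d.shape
(2, 23)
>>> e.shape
(11, 7)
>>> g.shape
()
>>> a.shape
(7, 11)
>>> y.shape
(2, 19, 11, 11)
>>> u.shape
(7, 19)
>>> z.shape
()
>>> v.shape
(7,)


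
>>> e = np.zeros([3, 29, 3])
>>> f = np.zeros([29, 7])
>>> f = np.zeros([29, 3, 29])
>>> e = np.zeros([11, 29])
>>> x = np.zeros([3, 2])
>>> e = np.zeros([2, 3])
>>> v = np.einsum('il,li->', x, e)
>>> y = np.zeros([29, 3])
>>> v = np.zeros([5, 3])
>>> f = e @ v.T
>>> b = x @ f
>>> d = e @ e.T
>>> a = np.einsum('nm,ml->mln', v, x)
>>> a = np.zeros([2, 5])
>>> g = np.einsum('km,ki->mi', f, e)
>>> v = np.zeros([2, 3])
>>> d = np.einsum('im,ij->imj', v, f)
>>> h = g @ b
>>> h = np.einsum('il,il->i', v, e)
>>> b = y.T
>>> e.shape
(2, 3)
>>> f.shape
(2, 5)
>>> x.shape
(3, 2)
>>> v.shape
(2, 3)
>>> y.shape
(29, 3)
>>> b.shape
(3, 29)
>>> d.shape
(2, 3, 5)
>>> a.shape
(2, 5)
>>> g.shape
(5, 3)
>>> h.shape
(2,)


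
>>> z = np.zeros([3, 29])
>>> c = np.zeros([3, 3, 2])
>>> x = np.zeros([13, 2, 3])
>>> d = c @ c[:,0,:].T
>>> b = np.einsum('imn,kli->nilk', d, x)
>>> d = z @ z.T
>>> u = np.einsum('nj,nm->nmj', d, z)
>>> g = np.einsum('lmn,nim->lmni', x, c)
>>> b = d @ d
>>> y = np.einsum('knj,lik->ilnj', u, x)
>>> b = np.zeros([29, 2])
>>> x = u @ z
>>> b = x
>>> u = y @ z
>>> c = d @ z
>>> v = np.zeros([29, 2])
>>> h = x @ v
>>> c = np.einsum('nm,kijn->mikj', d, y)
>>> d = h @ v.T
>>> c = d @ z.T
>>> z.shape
(3, 29)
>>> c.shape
(3, 29, 3)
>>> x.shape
(3, 29, 29)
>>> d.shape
(3, 29, 29)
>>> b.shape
(3, 29, 29)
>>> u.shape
(2, 13, 29, 29)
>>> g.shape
(13, 2, 3, 3)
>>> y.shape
(2, 13, 29, 3)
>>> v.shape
(29, 2)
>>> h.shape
(3, 29, 2)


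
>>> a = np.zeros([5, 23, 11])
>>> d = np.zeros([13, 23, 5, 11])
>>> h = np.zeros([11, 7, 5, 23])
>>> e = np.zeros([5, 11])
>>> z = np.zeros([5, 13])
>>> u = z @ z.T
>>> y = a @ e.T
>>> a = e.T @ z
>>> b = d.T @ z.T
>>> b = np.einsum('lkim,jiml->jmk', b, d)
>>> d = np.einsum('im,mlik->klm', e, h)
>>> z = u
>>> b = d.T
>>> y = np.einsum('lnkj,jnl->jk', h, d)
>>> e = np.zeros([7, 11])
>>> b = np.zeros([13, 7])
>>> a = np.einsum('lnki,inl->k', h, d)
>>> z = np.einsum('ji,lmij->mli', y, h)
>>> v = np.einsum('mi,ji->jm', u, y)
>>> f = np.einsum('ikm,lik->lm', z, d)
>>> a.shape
(5,)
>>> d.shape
(23, 7, 11)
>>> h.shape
(11, 7, 5, 23)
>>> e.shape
(7, 11)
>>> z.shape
(7, 11, 5)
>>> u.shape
(5, 5)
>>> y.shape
(23, 5)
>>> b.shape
(13, 7)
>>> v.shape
(23, 5)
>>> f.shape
(23, 5)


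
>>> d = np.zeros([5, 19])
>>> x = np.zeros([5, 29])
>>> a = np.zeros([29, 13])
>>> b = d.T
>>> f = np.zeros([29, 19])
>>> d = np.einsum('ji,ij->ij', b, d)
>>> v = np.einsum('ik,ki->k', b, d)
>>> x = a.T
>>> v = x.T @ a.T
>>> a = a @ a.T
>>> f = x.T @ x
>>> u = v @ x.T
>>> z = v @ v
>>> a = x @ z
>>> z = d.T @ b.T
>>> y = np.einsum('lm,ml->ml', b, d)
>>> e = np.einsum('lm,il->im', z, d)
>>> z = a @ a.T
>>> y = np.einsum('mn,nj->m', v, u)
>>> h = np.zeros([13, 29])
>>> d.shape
(5, 19)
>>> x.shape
(13, 29)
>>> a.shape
(13, 29)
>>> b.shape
(19, 5)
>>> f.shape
(29, 29)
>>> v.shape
(29, 29)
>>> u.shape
(29, 13)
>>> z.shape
(13, 13)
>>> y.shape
(29,)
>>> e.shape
(5, 19)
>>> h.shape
(13, 29)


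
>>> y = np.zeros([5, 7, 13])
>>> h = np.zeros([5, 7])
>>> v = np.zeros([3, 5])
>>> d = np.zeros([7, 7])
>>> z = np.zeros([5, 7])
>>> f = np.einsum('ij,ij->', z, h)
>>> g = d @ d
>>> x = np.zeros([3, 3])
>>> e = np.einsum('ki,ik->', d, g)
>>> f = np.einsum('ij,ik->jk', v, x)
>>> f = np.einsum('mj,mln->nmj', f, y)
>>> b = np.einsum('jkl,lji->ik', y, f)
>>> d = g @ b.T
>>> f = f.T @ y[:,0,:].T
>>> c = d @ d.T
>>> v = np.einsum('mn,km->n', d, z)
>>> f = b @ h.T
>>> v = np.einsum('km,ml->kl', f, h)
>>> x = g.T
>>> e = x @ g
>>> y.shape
(5, 7, 13)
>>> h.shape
(5, 7)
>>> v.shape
(3, 7)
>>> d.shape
(7, 3)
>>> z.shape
(5, 7)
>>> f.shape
(3, 5)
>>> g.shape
(7, 7)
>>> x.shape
(7, 7)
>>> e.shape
(7, 7)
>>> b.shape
(3, 7)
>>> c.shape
(7, 7)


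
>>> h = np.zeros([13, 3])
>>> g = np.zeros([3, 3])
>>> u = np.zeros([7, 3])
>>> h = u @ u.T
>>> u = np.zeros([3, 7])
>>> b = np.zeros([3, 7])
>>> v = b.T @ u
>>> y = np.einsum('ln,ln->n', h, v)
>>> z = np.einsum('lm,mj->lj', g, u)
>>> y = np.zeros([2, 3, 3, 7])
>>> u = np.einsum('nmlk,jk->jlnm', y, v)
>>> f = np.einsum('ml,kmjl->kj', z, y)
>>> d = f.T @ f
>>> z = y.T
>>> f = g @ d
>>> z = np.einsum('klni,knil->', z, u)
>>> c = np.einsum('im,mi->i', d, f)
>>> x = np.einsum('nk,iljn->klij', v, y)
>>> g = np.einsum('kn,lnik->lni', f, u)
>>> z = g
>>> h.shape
(7, 7)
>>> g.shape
(7, 3, 2)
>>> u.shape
(7, 3, 2, 3)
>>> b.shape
(3, 7)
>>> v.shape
(7, 7)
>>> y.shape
(2, 3, 3, 7)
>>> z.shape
(7, 3, 2)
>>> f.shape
(3, 3)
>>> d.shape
(3, 3)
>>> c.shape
(3,)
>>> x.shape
(7, 3, 2, 3)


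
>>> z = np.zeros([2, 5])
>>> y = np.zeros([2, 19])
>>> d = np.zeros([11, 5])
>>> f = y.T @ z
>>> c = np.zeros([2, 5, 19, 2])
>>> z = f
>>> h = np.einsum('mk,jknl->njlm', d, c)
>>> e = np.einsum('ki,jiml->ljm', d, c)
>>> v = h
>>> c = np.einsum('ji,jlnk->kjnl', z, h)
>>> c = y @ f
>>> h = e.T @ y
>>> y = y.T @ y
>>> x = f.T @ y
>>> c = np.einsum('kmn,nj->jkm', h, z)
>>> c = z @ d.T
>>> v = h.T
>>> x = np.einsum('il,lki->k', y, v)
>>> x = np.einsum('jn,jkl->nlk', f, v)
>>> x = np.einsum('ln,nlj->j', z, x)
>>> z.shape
(19, 5)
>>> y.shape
(19, 19)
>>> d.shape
(11, 5)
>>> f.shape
(19, 5)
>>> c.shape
(19, 11)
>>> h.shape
(19, 2, 19)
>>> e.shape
(2, 2, 19)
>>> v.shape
(19, 2, 19)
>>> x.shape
(2,)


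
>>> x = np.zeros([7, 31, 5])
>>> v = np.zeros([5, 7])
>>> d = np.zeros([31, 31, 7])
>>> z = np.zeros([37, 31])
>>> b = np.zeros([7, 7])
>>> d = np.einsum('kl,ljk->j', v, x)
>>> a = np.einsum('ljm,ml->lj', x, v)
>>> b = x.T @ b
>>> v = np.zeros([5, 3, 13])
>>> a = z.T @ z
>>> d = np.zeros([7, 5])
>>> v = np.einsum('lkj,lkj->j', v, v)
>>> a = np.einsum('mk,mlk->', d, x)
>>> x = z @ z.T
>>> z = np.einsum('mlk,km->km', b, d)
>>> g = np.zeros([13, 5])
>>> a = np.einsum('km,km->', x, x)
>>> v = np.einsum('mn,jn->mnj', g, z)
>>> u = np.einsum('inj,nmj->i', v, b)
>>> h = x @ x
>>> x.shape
(37, 37)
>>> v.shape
(13, 5, 7)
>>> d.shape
(7, 5)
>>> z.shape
(7, 5)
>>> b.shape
(5, 31, 7)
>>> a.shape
()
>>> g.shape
(13, 5)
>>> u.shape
(13,)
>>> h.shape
(37, 37)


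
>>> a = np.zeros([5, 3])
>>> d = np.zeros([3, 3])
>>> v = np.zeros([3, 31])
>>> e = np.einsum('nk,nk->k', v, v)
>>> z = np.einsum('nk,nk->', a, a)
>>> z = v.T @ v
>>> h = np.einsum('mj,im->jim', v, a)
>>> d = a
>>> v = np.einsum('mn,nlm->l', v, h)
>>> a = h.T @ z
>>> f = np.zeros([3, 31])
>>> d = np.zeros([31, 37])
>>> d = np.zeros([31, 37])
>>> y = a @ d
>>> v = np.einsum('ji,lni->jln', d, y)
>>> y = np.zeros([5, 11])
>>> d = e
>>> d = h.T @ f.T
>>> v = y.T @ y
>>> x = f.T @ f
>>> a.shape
(3, 5, 31)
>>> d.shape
(3, 5, 3)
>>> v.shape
(11, 11)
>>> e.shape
(31,)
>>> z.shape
(31, 31)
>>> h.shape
(31, 5, 3)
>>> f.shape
(3, 31)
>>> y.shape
(5, 11)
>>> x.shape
(31, 31)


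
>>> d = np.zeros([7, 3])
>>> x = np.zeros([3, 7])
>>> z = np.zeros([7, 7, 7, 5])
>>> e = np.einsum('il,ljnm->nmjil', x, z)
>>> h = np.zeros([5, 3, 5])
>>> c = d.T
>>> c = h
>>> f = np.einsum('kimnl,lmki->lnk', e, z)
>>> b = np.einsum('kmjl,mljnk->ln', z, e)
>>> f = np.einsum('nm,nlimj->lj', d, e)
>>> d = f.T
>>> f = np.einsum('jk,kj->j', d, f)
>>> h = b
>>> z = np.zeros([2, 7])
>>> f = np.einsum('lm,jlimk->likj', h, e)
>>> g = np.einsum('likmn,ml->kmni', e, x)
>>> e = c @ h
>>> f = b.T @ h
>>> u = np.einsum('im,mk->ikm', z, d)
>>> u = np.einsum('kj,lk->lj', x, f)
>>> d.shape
(7, 5)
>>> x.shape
(3, 7)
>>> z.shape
(2, 7)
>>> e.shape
(5, 3, 3)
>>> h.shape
(5, 3)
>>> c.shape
(5, 3, 5)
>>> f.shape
(3, 3)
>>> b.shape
(5, 3)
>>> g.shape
(7, 3, 7, 5)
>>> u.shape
(3, 7)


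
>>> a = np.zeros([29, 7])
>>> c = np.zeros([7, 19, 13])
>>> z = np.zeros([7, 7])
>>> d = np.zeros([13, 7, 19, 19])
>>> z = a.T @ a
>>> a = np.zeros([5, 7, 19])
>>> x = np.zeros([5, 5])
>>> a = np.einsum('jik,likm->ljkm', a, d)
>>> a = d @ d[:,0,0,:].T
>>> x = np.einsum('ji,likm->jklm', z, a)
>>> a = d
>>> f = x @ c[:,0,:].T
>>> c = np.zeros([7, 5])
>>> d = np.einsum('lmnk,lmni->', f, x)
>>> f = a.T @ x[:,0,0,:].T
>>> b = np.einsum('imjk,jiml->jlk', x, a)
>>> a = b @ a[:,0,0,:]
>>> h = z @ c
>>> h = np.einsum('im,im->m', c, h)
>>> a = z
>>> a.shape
(7, 7)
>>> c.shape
(7, 5)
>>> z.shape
(7, 7)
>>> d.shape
()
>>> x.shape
(7, 19, 13, 13)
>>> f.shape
(19, 19, 7, 7)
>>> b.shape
(13, 19, 13)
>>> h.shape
(5,)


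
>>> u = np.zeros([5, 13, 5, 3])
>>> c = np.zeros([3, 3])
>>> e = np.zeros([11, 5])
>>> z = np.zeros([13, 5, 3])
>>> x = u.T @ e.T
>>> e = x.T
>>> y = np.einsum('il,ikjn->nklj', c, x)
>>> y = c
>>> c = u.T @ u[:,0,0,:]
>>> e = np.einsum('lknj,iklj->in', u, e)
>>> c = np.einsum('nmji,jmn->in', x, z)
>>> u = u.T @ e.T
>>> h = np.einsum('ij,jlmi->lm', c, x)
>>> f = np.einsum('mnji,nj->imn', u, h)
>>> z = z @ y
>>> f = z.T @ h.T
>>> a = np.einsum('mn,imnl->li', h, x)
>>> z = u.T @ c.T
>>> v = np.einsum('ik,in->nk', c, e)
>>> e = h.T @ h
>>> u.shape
(3, 5, 13, 11)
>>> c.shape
(11, 3)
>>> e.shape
(13, 13)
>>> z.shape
(11, 13, 5, 11)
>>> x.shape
(3, 5, 13, 11)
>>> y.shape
(3, 3)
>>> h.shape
(5, 13)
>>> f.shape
(3, 5, 5)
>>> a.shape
(11, 3)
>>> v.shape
(5, 3)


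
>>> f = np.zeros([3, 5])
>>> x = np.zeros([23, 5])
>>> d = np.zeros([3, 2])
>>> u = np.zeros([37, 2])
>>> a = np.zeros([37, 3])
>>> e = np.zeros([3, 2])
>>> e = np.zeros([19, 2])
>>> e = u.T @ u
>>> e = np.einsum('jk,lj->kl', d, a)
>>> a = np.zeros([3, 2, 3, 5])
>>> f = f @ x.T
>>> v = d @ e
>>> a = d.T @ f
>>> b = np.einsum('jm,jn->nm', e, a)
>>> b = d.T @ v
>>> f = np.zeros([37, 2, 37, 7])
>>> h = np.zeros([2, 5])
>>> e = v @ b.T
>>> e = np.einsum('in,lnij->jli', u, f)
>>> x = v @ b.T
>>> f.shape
(37, 2, 37, 7)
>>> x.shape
(3, 2)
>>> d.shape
(3, 2)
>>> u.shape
(37, 2)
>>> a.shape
(2, 23)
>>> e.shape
(7, 37, 37)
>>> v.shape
(3, 37)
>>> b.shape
(2, 37)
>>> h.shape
(2, 5)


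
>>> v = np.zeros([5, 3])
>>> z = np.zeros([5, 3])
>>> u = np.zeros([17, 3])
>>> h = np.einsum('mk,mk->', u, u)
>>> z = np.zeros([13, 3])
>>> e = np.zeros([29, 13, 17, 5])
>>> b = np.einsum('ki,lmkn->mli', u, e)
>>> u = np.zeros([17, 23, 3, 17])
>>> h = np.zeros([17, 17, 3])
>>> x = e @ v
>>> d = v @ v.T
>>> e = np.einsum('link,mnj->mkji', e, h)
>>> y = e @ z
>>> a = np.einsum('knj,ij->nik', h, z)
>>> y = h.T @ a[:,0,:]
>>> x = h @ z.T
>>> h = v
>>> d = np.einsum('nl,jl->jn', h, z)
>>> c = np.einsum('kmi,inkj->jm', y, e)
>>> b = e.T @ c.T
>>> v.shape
(5, 3)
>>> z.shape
(13, 3)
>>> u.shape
(17, 23, 3, 17)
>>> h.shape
(5, 3)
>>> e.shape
(17, 5, 3, 13)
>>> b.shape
(13, 3, 5, 13)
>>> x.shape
(17, 17, 13)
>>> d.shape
(13, 5)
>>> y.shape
(3, 17, 17)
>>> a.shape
(17, 13, 17)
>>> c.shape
(13, 17)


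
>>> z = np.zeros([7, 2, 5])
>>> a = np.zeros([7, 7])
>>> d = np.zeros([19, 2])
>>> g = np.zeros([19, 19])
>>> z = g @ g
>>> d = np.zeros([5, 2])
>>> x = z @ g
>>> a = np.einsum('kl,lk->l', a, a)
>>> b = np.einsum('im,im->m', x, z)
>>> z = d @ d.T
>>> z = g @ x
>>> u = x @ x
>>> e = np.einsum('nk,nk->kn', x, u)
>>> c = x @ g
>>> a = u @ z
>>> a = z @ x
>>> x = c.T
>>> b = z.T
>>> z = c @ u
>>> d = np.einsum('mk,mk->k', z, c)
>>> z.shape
(19, 19)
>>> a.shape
(19, 19)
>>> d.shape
(19,)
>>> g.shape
(19, 19)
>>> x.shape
(19, 19)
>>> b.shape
(19, 19)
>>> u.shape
(19, 19)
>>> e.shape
(19, 19)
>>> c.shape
(19, 19)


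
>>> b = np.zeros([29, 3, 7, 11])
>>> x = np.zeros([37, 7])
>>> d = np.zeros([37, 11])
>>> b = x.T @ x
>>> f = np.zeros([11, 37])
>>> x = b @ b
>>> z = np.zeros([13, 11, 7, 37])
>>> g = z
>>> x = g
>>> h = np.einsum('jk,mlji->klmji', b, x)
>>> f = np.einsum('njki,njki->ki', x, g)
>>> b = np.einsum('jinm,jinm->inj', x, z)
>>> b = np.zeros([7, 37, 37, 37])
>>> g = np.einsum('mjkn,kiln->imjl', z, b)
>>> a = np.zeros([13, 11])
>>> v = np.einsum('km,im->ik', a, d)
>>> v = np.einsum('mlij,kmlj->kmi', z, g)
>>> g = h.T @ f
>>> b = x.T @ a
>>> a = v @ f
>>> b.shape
(37, 7, 11, 11)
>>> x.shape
(13, 11, 7, 37)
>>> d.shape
(37, 11)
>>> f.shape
(7, 37)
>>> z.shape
(13, 11, 7, 37)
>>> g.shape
(37, 7, 13, 11, 37)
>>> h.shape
(7, 11, 13, 7, 37)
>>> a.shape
(37, 13, 37)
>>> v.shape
(37, 13, 7)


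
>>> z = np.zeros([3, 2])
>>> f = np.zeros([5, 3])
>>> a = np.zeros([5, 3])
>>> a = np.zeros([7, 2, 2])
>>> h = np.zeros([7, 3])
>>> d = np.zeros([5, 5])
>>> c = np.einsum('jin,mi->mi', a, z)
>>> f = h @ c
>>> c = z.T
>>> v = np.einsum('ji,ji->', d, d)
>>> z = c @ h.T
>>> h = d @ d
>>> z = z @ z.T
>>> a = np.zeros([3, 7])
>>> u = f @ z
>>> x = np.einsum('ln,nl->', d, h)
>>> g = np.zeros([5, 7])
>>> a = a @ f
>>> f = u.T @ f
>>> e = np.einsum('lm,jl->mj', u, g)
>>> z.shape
(2, 2)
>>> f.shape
(2, 2)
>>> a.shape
(3, 2)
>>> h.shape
(5, 5)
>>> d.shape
(5, 5)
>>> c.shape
(2, 3)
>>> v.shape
()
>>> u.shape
(7, 2)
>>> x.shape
()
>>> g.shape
(5, 7)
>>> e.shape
(2, 5)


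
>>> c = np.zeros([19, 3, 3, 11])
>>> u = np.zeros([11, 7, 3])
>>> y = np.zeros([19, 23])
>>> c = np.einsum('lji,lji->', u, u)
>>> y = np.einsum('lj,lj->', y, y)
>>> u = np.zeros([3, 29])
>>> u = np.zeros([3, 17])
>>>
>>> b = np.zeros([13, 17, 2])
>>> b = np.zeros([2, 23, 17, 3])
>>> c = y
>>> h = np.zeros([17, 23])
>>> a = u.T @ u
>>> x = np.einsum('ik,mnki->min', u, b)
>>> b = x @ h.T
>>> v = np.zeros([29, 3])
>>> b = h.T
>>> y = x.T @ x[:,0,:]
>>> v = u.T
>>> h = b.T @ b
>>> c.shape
()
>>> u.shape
(3, 17)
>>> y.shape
(23, 3, 23)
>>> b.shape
(23, 17)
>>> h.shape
(17, 17)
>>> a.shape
(17, 17)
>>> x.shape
(2, 3, 23)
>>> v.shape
(17, 3)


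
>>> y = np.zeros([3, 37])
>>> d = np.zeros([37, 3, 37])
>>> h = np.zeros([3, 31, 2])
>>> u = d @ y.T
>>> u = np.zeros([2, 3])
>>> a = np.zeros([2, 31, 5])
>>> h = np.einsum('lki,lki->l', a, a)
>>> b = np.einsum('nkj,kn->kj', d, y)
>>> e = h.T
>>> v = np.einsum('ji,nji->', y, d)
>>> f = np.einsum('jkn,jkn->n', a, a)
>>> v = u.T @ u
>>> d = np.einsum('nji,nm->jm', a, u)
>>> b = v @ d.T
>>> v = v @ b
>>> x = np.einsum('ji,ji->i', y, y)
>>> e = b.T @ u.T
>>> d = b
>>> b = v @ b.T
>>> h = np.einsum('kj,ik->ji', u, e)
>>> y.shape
(3, 37)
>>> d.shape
(3, 31)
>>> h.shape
(3, 31)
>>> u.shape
(2, 3)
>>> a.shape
(2, 31, 5)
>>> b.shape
(3, 3)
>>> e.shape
(31, 2)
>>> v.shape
(3, 31)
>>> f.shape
(5,)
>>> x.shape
(37,)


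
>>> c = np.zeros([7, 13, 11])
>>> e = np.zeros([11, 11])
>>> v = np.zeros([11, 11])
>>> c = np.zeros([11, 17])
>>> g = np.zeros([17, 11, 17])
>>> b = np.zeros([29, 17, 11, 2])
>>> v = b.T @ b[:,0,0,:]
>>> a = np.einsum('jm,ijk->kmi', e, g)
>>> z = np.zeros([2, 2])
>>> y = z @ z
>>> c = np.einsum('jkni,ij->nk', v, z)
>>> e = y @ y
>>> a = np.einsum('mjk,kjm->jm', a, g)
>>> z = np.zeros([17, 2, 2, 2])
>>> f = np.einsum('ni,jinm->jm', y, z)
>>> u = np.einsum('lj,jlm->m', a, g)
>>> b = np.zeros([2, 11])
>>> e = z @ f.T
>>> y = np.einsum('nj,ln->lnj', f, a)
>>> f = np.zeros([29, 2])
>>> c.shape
(17, 11)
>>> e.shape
(17, 2, 2, 17)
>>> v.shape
(2, 11, 17, 2)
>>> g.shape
(17, 11, 17)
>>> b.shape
(2, 11)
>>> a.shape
(11, 17)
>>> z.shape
(17, 2, 2, 2)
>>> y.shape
(11, 17, 2)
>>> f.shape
(29, 2)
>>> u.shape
(17,)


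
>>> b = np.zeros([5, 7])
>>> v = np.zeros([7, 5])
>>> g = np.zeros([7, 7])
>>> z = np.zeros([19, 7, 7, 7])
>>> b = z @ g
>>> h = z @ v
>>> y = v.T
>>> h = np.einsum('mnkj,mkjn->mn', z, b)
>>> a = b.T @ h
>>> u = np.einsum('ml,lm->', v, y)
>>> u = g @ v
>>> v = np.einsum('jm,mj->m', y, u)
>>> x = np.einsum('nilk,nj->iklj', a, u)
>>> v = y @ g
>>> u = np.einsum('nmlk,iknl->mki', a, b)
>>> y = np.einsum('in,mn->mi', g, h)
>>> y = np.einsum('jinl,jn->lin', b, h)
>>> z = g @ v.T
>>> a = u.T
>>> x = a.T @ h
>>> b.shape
(19, 7, 7, 7)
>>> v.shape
(5, 7)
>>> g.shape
(7, 7)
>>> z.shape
(7, 5)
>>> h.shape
(19, 7)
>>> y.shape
(7, 7, 7)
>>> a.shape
(19, 7, 7)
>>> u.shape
(7, 7, 19)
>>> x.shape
(7, 7, 7)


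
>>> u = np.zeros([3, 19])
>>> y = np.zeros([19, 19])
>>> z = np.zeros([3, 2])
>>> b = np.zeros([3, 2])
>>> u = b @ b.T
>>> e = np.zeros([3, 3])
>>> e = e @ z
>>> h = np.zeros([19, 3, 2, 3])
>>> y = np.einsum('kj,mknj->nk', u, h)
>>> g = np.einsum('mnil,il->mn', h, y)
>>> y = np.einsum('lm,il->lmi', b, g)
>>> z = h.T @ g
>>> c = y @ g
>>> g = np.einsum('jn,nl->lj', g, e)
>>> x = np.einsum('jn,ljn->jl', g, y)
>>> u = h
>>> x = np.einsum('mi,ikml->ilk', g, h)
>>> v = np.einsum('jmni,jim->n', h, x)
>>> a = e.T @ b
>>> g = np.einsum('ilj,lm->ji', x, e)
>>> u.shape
(19, 3, 2, 3)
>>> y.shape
(3, 2, 19)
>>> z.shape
(3, 2, 3, 3)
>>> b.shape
(3, 2)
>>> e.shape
(3, 2)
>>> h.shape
(19, 3, 2, 3)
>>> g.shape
(3, 19)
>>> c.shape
(3, 2, 3)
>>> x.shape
(19, 3, 3)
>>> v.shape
(2,)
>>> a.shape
(2, 2)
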